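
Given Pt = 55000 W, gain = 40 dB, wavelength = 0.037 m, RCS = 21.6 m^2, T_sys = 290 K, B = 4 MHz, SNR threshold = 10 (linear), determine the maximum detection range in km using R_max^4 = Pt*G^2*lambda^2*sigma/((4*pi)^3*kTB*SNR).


G_lin = 10^(40/10) = 10000.0
R^4 = 55000 * 10000.0^2 * 0.037^2 * 21.6 / ((4*pi)^3 * 1.38e-23 * 290 * 4000000.0 * 10)
R^4 = 5.1198e20 m^4
R_max = (5.1198e20)^(1/4) = 150422.7 m = 150.4 km

150.4 km


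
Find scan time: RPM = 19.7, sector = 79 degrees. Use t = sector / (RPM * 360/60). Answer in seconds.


t = 79 / (19.7 * 360) * 60 = 0.67 s

0.67 s


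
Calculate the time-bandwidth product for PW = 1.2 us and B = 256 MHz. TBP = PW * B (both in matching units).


TBP = 1.2 * 256 = 307.2

307.2


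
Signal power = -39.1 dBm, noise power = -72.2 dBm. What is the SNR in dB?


SNR = -39.1 - (-72.2) = 33.1 dB

33.1 dB


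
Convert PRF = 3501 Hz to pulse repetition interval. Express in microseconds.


PRI = 1/3501 = 0.0002856327 s = 285.6 us

285.6 us


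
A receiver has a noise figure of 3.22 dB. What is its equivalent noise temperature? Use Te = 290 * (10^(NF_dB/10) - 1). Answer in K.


NF_lin = 10^(3.22/10) = 2.09894
Te = 290 * (2.09894 - 1) = 318.7 K

318.7 K


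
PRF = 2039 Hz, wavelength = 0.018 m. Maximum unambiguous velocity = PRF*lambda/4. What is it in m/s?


V_ua = 2039 * 0.018 / 4 = 9.2 m/s

9.2 m/s


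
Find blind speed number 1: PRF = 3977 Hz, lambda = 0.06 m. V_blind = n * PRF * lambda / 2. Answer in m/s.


V_blind = 1 * 3977 * 0.06 / 2 = 119.3 m/s

119.3 m/s


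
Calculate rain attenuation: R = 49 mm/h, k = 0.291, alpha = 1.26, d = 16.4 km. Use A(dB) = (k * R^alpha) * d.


gamma = 0.291 * 49^1.26 = 39.222932 dB/km
A = 39.222932 * 16.4 = 643.26 dB

643.26 dB


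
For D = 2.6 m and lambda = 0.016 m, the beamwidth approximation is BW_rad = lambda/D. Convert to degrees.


BW_rad = 0.016 / 2.6 = 0.006154
BW_deg = 0.35 degrees

0.35 degrees


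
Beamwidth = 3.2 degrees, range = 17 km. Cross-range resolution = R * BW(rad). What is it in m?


BW_rad = 0.055850536
CR = 17000 * 0.055850536 = 949.5 m

949.5 m


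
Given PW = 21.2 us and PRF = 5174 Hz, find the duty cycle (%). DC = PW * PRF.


DC = 21.2e-6 * 5174 * 100 = 10.97%

10.97%


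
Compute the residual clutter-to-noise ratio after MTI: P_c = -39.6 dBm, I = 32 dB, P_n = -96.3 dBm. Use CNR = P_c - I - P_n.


CNR = -39.6 - 32 - (-96.3) = 24.7 dB

24.7 dB


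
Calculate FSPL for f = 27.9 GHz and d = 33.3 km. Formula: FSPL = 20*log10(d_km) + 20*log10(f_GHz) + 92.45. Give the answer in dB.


20*log10(33.3) = 30.45
20*log10(27.9) = 28.91
FSPL = 151.8 dB

151.8 dB


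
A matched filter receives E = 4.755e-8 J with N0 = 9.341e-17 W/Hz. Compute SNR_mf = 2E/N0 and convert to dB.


SNR_lin = 2 * 4.755e-8 / 9.341e-17 = 1.018e9
SNR_dB = 10*log10(1.018e9) = 90.1 dB

90.1 dB


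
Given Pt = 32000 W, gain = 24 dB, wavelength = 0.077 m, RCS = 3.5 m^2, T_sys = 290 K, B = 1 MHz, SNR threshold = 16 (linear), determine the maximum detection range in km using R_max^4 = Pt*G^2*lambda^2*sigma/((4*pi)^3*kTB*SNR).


G_lin = 10^(24/10) = 251.188643
R^4 = 32000 * 251.188643^2 * 0.077^2 * 3.5 / ((4*pi)^3 * 1.38e-23 * 290 * 1000000.0 * 16)
R^4 = 3.29741e17 m^4
R_max = (3.29741e17)^(1/4) = 23963.1 m = 24.0 km

24.0 km


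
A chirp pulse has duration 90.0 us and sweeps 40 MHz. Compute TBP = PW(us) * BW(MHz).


TBP = 90.0 * 40 = 3600.0

3600.0


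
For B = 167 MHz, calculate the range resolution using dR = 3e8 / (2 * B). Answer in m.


dR = 3e8 / (2 * 167000000.0) = 0.9 m

0.9 m


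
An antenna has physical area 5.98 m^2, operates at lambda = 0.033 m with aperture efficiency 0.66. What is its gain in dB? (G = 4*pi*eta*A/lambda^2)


G_linear = 4*pi*0.66*5.98/0.033^2 = 45543.57
G_dB = 10*log10(45543.57) = 46.6 dB

46.6 dB


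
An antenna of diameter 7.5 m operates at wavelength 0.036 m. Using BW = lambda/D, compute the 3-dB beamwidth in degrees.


BW_rad = 0.036 / 7.5 = 0.0048
BW_deg = 0.28 degrees

0.28 degrees


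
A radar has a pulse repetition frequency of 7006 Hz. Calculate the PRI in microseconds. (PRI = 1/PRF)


PRI = 1/7006 = 0.0001427348 s = 142.7 us

142.7 us


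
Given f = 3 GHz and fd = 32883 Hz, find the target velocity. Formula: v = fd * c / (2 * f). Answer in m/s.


v = 32883 * 3e8 / (2 * 3000000000.0) = 1644.2 m/s

1644.2 m/s


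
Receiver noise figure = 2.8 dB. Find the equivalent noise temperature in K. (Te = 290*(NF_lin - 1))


NF_lin = 10^(2.8/10) = 1.905461
Te = 290 * (1.905461 - 1) = 262.6 K

262.6 K


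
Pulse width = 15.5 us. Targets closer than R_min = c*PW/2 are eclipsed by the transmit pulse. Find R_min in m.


R_min = 3e8 * 15.5e-6 / 2 = 2325.0 m

2325.0 m


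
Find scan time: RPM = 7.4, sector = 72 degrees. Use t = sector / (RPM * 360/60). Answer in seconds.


t = 72 / (7.4 * 360) * 60 = 1.62 s

1.62 s


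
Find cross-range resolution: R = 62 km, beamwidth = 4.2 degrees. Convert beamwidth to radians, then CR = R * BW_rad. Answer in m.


BW_rad = 0.073303829
CR = 62000 * 0.073303829 = 4544.8 m

4544.8 m


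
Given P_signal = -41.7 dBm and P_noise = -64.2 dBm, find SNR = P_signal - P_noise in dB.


SNR = -41.7 - (-64.2) = 22.5 dB

22.5 dB


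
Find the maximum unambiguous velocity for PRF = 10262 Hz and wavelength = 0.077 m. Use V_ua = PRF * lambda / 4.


V_ua = 10262 * 0.077 / 4 = 197.5 m/s

197.5 m/s


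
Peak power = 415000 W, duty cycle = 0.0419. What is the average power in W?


P_avg = 415000 * 0.0419 = 17388.5 W

17388.5 W


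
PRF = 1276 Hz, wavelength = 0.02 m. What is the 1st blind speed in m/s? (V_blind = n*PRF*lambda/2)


V_blind = 1 * 1276 * 0.02 / 2 = 12.8 m/s

12.8 m/s


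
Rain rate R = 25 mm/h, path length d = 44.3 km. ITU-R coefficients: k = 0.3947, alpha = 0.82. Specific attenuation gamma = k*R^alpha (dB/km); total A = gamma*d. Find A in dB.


gamma = 0.3947 * 25^0.82 = 5.528126 dB/km
A = 5.528126 * 44.3 = 244.9 dB

244.9 dB


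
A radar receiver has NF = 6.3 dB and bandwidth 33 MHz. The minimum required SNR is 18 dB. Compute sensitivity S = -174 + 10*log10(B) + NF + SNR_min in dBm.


10*log10(33000000.0) = 75.19
S = -174 + 75.19 + 6.3 + 18 = -74.5 dBm

-74.5 dBm


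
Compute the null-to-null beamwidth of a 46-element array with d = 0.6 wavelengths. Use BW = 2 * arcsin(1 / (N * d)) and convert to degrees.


1/(N*d) = 1/(46*0.6) = 0.036232
BW = 2*arcsin(0.036232) = 4.2 degrees

4.2 degrees


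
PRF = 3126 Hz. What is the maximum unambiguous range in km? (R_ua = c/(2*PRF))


R_ua = 3e8 / (2 * 3126) = 47984.6 m = 48.0 km

48.0 km


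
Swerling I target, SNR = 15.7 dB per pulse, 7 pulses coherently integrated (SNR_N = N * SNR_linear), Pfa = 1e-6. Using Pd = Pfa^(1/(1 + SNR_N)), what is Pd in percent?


SNR_lin = 10^(15.7/10) = 37.15352
SNR_N = 7 * 37.15352 = 260.07464
1/(1 + SNR_N) = 1/261.07464 = 0.0038303
Pd = (1e-6)^0.0038303 = 0.94846
Pd = 94.8%

94.8%


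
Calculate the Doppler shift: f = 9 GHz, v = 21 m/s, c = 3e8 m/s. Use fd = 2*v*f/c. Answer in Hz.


fd = 2 * 21 * 9000000000.0 / 3e8 = 1260.0 Hz

1260.0 Hz


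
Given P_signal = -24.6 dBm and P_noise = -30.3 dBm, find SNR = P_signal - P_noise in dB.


SNR = -24.6 - (-30.3) = 5.7 dB

5.7 dB


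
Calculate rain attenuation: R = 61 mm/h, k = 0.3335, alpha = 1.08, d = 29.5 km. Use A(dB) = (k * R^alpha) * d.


gamma = 0.3335 * 61^1.08 = 28.2652 dB/km
A = 28.2652 * 29.5 = 833.82 dB

833.82 dB


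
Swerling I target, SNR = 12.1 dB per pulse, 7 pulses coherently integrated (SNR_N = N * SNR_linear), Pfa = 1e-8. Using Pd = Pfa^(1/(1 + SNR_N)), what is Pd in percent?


SNR_lin = 10^(12.1/10) = 16.2181
SNR_N = 7 * 16.2181 = 113.5267
1/(1 + SNR_N) = 1/114.5267 = 0.0087316
Pd = (1e-8)^0.0087316 = 0.85143
Pd = 85.1%

85.1%


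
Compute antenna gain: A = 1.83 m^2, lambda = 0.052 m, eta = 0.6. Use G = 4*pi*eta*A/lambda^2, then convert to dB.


G_linear = 4*pi*0.6*1.83/0.052^2 = 5102.76
G_dB = 10*log10(5102.76) = 37.1 dB

37.1 dB


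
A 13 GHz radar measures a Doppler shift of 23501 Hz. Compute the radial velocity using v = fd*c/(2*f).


v = 23501 * 3e8 / (2 * 13000000000.0) = 271.2 m/s

271.2 m/s


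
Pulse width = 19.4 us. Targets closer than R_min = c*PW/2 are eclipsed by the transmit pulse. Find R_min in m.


R_min = 3e8 * 19.4e-6 / 2 = 2910.0 m

2910.0 m


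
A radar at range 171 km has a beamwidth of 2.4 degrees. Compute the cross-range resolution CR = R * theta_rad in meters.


BW_rad = 0.041887902
CR = 171000 * 0.041887902 = 7162.8 m

7162.8 m


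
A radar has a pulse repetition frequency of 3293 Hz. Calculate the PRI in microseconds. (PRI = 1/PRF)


PRI = 1/3293 = 0.0003036745 s = 303.7 us

303.7 us


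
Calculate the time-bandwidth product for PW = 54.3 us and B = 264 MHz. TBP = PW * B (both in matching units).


TBP = 54.3 * 264 = 14335.2

14335.2


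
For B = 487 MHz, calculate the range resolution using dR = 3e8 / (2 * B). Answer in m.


dR = 3e8 / (2 * 487000000.0) = 0.31 m

0.31 m


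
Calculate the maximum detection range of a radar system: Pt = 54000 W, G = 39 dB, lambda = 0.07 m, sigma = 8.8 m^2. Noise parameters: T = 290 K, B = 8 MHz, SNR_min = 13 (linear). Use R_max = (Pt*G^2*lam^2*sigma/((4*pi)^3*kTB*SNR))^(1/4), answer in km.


G_lin = 10^(39/10) = 7943.282347
R^4 = 54000 * 7943.282347^2 * 0.07^2 * 8.8 / ((4*pi)^3 * 1.38e-23 * 290 * 8000000.0 * 13)
R^4 = 1.77882e20 m^4
R_max = (1.77882e20)^(1/4) = 115487.0 m = 115.5 km

115.5 km


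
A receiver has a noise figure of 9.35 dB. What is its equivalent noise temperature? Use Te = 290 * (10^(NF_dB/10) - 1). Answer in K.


NF_lin = 10^(9.35/10) = 8.609938
Te = 290 * (8.609938 - 1) = 2206.9 K

2206.9 K


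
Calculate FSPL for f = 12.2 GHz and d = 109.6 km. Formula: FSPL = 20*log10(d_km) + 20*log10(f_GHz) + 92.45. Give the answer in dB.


20*log10(109.6) = 40.8
20*log10(12.2) = 21.73
FSPL = 155.0 dB

155.0 dB


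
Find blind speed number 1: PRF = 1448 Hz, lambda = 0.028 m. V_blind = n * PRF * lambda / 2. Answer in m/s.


V_blind = 1 * 1448 * 0.028 / 2 = 20.3 m/s

20.3 m/s


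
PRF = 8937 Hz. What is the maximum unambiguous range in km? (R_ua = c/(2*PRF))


R_ua = 3e8 / (2 * 8937) = 16784.2 m = 16.8 km

16.8 km


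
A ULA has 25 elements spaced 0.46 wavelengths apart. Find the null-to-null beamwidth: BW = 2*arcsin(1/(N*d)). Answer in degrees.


1/(N*d) = 1/(25*0.46) = 0.086957
BW = 2*arcsin(0.086957) = 10.0 degrees

10.0 degrees


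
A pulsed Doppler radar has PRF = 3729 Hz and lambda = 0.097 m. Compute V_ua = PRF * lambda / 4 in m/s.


V_ua = 3729 * 0.097 / 4 = 90.4 m/s

90.4 m/s


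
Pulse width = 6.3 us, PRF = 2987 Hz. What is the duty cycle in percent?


DC = 6.3e-6 * 2987 * 100 = 1.88%

1.88%


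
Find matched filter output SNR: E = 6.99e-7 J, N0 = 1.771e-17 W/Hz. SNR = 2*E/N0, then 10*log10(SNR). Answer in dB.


SNR_lin = 2 * 6.99e-7 / 1.771e-17 = 7.894e10
SNR_dB = 10*log10(7.894e10) = 109.0 dB

109.0 dB


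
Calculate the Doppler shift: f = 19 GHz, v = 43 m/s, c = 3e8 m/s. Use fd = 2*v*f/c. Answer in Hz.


fd = 2 * 43 * 19000000000.0 / 3e8 = 5446.7 Hz

5446.7 Hz


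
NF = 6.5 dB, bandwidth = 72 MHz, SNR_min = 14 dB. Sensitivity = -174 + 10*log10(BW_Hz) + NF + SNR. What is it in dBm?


10*log10(72000000.0) = 78.57
S = -174 + 78.57 + 6.5 + 14 = -74.9 dBm

-74.9 dBm


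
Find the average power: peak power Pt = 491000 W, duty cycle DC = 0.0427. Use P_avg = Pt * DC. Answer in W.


P_avg = 491000 * 0.0427 = 20965.7 W

20965.7 W


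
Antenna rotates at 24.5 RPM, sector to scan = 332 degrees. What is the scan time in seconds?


t = 332 / (24.5 * 360) * 60 = 2.26 s

2.26 s


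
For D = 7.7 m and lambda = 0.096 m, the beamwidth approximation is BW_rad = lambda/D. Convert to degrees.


BW_rad = 0.096 / 7.7 = 0.012468
BW_deg = 0.71 degrees

0.71 degrees


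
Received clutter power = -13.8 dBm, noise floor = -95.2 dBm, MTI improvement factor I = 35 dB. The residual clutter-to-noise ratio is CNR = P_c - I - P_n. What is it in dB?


CNR = -13.8 - 35 - (-95.2) = 46.4 dB

46.4 dB


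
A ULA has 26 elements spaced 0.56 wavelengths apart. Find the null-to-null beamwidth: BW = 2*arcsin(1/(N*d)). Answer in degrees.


1/(N*d) = 1/(26*0.56) = 0.068681
BW = 2*arcsin(0.068681) = 7.9 degrees

7.9 degrees


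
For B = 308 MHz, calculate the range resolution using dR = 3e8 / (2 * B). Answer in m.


dR = 3e8 / (2 * 308000000.0) = 0.49 m

0.49 m


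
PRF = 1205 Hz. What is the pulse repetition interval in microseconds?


PRI = 1/1205 = 0.0008298755 s = 829.9 us

829.9 us


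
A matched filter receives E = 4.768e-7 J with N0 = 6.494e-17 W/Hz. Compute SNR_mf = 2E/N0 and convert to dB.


SNR_lin = 2 * 4.768e-7 / 6.494e-17 = 1.468e10
SNR_dB = 10*log10(1.468e10) = 101.7 dB

101.7 dB


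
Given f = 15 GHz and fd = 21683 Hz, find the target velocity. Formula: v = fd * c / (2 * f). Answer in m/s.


v = 21683 * 3e8 / (2 * 15000000000.0) = 216.8 m/s

216.8 m/s


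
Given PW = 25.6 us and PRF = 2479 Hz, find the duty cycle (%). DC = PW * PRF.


DC = 25.6e-6 * 2479 * 100 = 6.35%

6.35%


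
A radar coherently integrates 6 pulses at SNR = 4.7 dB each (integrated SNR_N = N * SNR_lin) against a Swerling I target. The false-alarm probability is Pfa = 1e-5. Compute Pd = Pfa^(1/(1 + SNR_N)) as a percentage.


SNR_lin = 10^(4.7/10) = 2.95121
SNR_N = 6 * 2.95121 = 17.70726
1/(1 + SNR_N) = 1/18.70726 = 0.0534552
Pd = (1e-5)^0.0534552 = 0.54041
Pd = 54.0%

54.0%


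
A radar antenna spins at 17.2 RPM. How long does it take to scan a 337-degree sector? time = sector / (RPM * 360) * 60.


t = 337 / (17.2 * 360) * 60 = 3.27 s

3.27 s


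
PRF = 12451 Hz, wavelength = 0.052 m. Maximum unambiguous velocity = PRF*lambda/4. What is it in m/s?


V_ua = 12451 * 0.052 / 4 = 161.9 m/s

161.9 m/s


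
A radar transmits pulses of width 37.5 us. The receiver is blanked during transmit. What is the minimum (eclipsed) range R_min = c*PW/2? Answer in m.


R_min = 3e8 * 37.5e-6 / 2 = 5625.0 m

5625.0 m


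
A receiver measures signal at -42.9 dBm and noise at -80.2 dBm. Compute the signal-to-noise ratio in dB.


SNR = -42.9 - (-80.2) = 37.3 dB

37.3 dB


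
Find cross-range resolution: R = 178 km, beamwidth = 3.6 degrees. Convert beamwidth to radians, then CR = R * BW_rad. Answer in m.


BW_rad = 0.062831853
CR = 178000 * 0.062831853 = 11184.1 m

11184.1 m


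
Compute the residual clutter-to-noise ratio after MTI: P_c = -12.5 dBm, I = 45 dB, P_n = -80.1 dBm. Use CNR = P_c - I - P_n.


CNR = -12.5 - 45 - (-80.1) = 22.6 dB

22.6 dB


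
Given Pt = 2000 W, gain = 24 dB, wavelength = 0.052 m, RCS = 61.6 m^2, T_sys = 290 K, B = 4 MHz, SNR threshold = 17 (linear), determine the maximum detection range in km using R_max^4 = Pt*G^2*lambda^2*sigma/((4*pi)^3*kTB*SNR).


G_lin = 10^(24/10) = 251.188643
R^4 = 2000 * 251.188643^2 * 0.052^2 * 61.6 / ((4*pi)^3 * 1.38e-23 * 290 * 4000000.0 * 17)
R^4 = 3.89226e16 m^4
R_max = (3.89226e16)^(1/4) = 14045.9 m = 14.0 km

14.0 km


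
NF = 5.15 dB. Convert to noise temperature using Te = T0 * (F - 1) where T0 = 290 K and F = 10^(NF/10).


NF_lin = 10^(5.15/10) = 3.273407
Te = 290 * (3.273407 - 1) = 659.3 K

659.3 K


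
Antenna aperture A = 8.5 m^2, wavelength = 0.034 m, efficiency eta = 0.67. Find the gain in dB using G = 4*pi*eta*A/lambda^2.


G_linear = 4*pi*0.67*8.5/0.034^2 = 61907.86
G_dB = 10*log10(61907.86) = 47.9 dB

47.9 dB


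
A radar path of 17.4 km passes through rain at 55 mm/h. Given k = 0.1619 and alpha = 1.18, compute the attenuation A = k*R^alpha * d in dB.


gamma = 0.1619 * 55^1.18 = 18.317864 dB/km
A = 18.317864 * 17.4 = 318.73 dB

318.73 dB


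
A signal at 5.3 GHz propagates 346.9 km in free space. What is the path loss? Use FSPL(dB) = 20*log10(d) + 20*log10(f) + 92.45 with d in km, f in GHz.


20*log10(346.9) = 50.8
20*log10(5.3) = 14.49
FSPL = 157.7 dB

157.7 dB


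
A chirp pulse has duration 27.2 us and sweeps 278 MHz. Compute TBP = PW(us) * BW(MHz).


TBP = 27.2 * 278 = 7561.6

7561.6


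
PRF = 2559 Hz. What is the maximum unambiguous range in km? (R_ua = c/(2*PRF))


R_ua = 3e8 / (2 * 2559) = 58616.6 m = 58.6 km

58.6 km


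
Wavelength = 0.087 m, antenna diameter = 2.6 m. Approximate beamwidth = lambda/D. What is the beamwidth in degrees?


BW_rad = 0.087 / 2.6 = 0.033462
BW_deg = 1.92 degrees

1.92 degrees


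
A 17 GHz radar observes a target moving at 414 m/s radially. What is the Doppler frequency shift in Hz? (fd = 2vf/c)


fd = 2 * 414 * 17000000000.0 / 3e8 = 46920.0 Hz

46920.0 Hz


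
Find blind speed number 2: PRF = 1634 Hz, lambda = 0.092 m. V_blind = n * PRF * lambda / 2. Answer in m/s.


V_blind = 2 * 1634 * 0.092 / 2 = 150.3 m/s

150.3 m/s


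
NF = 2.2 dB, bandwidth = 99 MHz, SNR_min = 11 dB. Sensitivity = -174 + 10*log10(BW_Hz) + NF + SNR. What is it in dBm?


10*log10(99000000.0) = 79.96
S = -174 + 79.96 + 2.2 + 11 = -80.8 dBm

-80.8 dBm


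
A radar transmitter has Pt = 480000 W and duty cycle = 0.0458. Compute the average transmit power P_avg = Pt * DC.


P_avg = 480000 * 0.0458 = 21984.0 W

21984.0 W


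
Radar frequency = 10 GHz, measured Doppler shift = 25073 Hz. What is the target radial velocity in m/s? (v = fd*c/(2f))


v = 25073 * 3e8 / (2 * 10000000000.0) = 376.1 m/s

376.1 m/s


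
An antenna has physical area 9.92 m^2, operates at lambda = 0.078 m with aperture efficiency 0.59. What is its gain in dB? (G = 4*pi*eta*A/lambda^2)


G_linear = 4*pi*0.59*9.92/0.078^2 = 12088.83
G_dB = 10*log10(12088.83) = 40.8 dB

40.8 dB


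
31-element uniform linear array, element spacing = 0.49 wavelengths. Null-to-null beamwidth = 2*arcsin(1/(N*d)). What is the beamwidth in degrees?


1/(N*d) = 1/(31*0.49) = 0.065833
BW = 2*arcsin(0.065833) = 7.5 degrees

7.5 degrees


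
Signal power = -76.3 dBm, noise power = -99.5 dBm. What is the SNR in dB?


SNR = -76.3 - (-99.5) = 23.2 dB

23.2 dB


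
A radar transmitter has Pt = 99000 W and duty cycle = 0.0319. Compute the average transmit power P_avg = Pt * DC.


P_avg = 99000 * 0.0319 = 3158.1 W

3158.1 W


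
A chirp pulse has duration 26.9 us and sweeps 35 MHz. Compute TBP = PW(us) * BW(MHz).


TBP = 26.9 * 35 = 941.5

941.5


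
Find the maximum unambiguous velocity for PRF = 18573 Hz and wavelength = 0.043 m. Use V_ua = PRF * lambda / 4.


V_ua = 18573 * 0.043 / 4 = 199.7 m/s

199.7 m/s


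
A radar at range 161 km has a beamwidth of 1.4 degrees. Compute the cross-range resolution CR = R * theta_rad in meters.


BW_rad = 0.02443461
CR = 161000 * 0.02443461 = 3934.0 m

3934.0 m


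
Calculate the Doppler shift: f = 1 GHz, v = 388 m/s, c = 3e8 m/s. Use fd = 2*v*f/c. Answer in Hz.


fd = 2 * 388 * 1000000000.0 / 3e8 = 2586.7 Hz

2586.7 Hz


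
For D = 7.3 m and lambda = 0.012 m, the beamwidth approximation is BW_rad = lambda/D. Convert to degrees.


BW_rad = 0.012 / 7.3 = 0.001644
BW_deg = 0.09 degrees

0.09 degrees


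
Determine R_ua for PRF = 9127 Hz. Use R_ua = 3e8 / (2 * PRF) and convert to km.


R_ua = 3e8 / (2 * 9127) = 16434.8 m = 16.4 km

16.4 km


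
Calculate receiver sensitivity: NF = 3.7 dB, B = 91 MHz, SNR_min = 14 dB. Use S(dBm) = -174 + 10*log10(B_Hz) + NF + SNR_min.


10*log10(91000000.0) = 79.59
S = -174 + 79.59 + 3.7 + 14 = -76.7 dBm

-76.7 dBm


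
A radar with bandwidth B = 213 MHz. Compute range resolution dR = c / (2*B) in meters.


dR = 3e8 / (2 * 213000000.0) = 0.7 m

0.7 m


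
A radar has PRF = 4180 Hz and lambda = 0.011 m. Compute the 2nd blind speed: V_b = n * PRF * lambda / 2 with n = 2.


V_blind = 2 * 4180 * 0.011 / 2 = 46.0 m/s

46.0 m/s


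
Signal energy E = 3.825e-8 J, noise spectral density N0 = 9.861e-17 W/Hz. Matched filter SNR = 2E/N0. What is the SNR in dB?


SNR_lin = 2 * 3.825e-8 / 9.861e-17 = 7.758e8
SNR_dB = 10*log10(7.758e8) = 88.9 dB

88.9 dB


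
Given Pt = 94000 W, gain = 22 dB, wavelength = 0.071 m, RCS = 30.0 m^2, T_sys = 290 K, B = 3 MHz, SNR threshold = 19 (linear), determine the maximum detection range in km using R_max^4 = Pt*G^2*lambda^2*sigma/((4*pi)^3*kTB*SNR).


G_lin = 10^(22/10) = 158.489319
R^4 = 94000 * 158.489319^2 * 0.071^2 * 30.0 / ((4*pi)^3 * 1.38e-23 * 290 * 3000000.0 * 19)
R^4 = 7.88832e17 m^4
R_max = (7.88832e17)^(1/4) = 29802.0 m = 29.8 km

29.8 km


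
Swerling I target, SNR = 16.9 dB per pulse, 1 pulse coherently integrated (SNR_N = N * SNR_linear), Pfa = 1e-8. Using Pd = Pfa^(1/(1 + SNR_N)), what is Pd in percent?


SNR_lin = 10^(16.9/10) = 48.97788
SNR_N = 1 * 48.97788 = 48.97788
1/(1 + SNR_N) = 1/49.97788 = 0.0200089
Pd = (1e-8)^0.0200089 = 0.69172
Pd = 69.2%

69.2%


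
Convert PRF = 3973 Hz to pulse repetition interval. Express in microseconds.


PRI = 1/3973 = 0.000251699 s = 251.7 us

251.7 us


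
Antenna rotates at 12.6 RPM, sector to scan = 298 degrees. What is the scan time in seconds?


t = 298 / (12.6 * 360) * 60 = 3.94 s

3.94 s


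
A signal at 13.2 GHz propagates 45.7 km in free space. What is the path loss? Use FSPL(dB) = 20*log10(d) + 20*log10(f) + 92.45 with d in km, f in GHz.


20*log10(45.7) = 33.2
20*log10(13.2) = 22.41
FSPL = 148.1 dB

148.1 dB


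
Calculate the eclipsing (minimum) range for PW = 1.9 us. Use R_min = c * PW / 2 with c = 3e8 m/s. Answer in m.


R_min = 3e8 * 1.9e-6 / 2 = 285.0 m

285.0 m


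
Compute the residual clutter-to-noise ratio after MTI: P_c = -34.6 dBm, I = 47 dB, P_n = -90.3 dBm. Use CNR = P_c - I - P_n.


CNR = -34.6 - 47 - (-90.3) = 8.7 dB

8.7 dB


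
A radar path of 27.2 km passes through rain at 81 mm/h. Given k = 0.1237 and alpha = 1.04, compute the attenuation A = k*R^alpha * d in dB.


gamma = 0.1237 * 81^1.04 = 11.945219 dB/km
A = 11.945219 * 27.2 = 324.91 dB

324.91 dB


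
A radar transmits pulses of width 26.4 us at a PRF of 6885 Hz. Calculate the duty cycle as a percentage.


DC = 26.4e-6 * 6885 * 100 = 18.18%

18.18%


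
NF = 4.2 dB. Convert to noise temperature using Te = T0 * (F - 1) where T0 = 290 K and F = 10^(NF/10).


NF_lin = 10^(4.2/10) = 2.630268
Te = 290 * (2.630268 - 1) = 472.8 K

472.8 K


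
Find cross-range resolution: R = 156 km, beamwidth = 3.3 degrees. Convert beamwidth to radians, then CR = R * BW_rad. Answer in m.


BW_rad = 0.057595865
CR = 156000 * 0.057595865 = 8985.0 m

8985.0 m


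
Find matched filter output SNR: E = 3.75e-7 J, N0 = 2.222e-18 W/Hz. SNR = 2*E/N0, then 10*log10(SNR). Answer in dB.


SNR_lin = 2 * 3.75e-7 / 2.222e-18 = 3.375e11
SNR_dB = 10*log10(3.375e11) = 115.3 dB

115.3 dB


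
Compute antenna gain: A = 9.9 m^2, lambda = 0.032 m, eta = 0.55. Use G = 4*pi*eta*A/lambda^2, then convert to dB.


G_linear = 4*pi*0.55*9.9/0.032^2 = 66820.2
G_dB = 10*log10(66820.2) = 48.2 dB

48.2 dB


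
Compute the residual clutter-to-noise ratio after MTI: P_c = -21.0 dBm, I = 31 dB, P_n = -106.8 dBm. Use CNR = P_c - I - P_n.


CNR = -21.0 - 31 - (-106.8) = 54.8 dB

54.8 dB


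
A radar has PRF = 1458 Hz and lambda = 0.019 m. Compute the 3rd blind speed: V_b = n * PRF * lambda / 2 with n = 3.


V_blind = 3 * 1458 * 0.019 / 2 = 41.6 m/s

41.6 m/s


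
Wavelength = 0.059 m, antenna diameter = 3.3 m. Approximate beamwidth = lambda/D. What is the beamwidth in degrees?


BW_rad = 0.059 / 3.3 = 0.017879
BW_deg = 1.02 degrees

1.02 degrees


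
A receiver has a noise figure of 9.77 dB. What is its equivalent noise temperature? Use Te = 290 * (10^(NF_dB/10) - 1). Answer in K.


NF_lin = 10^(9.77/10) = 9.484185
Te = 290 * (9.484185 - 1) = 2460.4 K

2460.4 K


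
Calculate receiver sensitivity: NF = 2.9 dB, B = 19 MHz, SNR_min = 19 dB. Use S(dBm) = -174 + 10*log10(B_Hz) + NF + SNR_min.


10*log10(19000000.0) = 72.79
S = -174 + 72.79 + 2.9 + 19 = -79.3 dBm

-79.3 dBm


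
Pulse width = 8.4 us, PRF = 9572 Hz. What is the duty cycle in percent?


DC = 8.4e-6 * 9572 * 100 = 8.04%

8.04%


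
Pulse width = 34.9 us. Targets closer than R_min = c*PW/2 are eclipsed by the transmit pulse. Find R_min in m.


R_min = 3e8 * 34.9e-6 / 2 = 5235.0 m

5235.0 m


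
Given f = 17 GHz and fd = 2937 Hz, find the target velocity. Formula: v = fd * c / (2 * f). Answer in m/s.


v = 2937 * 3e8 / (2 * 17000000000.0) = 25.9 m/s

25.9 m/s


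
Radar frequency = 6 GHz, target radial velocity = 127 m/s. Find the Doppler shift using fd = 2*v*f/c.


fd = 2 * 127 * 6000000000.0 / 3e8 = 5080.0 Hz

5080.0 Hz


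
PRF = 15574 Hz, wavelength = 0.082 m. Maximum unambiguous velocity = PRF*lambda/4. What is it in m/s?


V_ua = 15574 * 0.082 / 4 = 319.3 m/s

319.3 m/s


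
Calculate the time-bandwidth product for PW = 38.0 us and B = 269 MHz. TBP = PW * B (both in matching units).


TBP = 38.0 * 269 = 10222.0

10222.0


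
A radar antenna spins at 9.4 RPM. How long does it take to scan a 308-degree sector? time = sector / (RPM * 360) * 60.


t = 308 / (9.4 * 360) * 60 = 5.46 s

5.46 s


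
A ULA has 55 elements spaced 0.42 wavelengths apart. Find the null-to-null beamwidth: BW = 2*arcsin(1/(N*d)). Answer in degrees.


1/(N*d) = 1/(55*0.42) = 0.04329
BW = 2*arcsin(0.04329) = 5.0 degrees

5.0 degrees


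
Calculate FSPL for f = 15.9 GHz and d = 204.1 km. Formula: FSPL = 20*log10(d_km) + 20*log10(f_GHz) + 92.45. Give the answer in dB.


20*log10(204.1) = 46.2
20*log10(15.9) = 24.03
FSPL = 162.7 dB

162.7 dB


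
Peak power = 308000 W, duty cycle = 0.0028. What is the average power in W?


P_avg = 308000 * 0.0028 = 862.4 W

862.4 W


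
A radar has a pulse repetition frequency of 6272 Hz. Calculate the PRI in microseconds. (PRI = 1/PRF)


PRI = 1/6272 = 0.0001594388 s = 159.4 us

159.4 us


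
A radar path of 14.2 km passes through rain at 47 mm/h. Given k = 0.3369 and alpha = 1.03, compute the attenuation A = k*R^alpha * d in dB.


gamma = 0.3369 * 47^1.03 = 17.773044 dB/km
A = 17.773044 * 14.2 = 252.38 dB

252.38 dB


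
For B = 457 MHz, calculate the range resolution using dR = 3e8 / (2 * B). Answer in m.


dR = 3e8 / (2 * 457000000.0) = 0.33 m

0.33 m


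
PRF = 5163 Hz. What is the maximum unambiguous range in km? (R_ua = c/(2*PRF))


R_ua = 3e8 / (2 * 5163) = 29052.9 m = 29.1 km

29.1 km


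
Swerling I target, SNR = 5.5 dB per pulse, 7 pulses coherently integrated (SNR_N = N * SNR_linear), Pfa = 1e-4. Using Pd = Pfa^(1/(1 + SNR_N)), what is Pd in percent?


SNR_lin = 10^(5.5/10) = 3.54813
SNR_N = 7 * 3.54813 = 24.83691
1/(1 + SNR_N) = 1/25.83691 = 0.0387043
Pd = (1e-4)^0.0387043 = 0.70014
Pd = 70.0%

70.0%


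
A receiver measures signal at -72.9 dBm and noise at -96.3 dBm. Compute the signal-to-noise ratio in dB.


SNR = -72.9 - (-96.3) = 23.4 dB

23.4 dB


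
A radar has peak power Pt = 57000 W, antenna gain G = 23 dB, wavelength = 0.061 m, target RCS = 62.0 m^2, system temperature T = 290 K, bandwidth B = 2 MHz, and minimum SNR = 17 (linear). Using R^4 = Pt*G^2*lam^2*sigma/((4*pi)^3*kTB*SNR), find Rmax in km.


G_lin = 10^(23/10) = 199.526231
R^4 = 57000 * 199.526231^2 * 0.061^2 * 62.0 / ((4*pi)^3 * 1.38e-23 * 290 * 2000000.0 * 17)
R^4 = 1.93883e18 m^4
R_max = (1.93883e18)^(1/4) = 37315.1 m = 37.3 km

37.3 km


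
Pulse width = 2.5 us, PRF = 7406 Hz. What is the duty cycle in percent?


DC = 2.5e-6 * 7406 * 100 = 1.85%

1.85%


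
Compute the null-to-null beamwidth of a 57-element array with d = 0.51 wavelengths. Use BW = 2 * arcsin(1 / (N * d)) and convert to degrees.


1/(N*d) = 1/(57*0.51) = 0.0344
BW = 2*arcsin(0.0344) = 3.9 degrees

3.9 degrees


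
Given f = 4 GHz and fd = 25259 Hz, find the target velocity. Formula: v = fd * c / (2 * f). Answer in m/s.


v = 25259 * 3e8 / (2 * 4000000000.0) = 947.2 m/s

947.2 m/s


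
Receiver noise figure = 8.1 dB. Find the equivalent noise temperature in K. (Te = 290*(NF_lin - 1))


NF_lin = 10^(8.1/10) = 6.456542
Te = 290 * (6.456542 - 1) = 1582.4 K

1582.4 K


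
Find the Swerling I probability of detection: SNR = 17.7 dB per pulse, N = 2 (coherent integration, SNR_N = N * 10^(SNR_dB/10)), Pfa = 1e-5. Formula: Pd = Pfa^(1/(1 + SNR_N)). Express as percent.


SNR_lin = 10^(17.7/10) = 58.88437
SNR_N = 2 * 58.88437 = 117.76874
1/(1 + SNR_N) = 1/118.76874 = 0.0084197
Pd = (1e-5)^0.0084197 = 0.90761
Pd = 90.8%

90.8%


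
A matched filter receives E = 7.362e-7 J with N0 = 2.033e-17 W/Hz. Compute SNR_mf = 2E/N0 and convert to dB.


SNR_lin = 2 * 7.362e-7 / 2.033e-17 = 7.242e10
SNR_dB = 10*log10(7.242e10) = 108.6 dB

108.6 dB


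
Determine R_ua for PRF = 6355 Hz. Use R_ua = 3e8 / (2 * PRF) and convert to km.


R_ua = 3e8 / (2 * 6355) = 23603.5 m = 23.6 km

23.6 km


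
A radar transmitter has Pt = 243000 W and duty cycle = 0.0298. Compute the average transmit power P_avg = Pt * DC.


P_avg = 243000 * 0.0298 = 7241.4 W

7241.4 W


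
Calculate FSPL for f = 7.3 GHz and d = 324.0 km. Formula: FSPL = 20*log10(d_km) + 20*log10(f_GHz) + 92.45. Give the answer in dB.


20*log10(324.0) = 50.21
20*log10(7.3) = 17.27
FSPL = 159.9 dB

159.9 dB


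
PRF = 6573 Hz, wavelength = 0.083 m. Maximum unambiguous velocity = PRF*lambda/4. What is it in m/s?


V_ua = 6573 * 0.083 / 4 = 136.4 m/s

136.4 m/s


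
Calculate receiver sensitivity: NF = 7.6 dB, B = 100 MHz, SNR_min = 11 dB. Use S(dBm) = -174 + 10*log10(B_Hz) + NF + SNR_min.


10*log10(100000000.0) = 80.0
S = -174 + 80.0 + 7.6 + 11 = -75.4 dBm

-75.4 dBm


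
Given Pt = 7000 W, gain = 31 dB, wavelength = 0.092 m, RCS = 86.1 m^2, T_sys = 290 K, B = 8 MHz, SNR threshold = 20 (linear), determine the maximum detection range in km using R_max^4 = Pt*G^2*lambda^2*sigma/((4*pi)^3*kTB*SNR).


G_lin = 10^(31/10) = 1258.925412
R^4 = 7000 * 1258.925412^2 * 0.092^2 * 86.1 / ((4*pi)^3 * 1.38e-23 * 290 * 8000000.0 * 20)
R^4 = 6.36283e18 m^4
R_max = (6.36283e18)^(1/4) = 50224.1 m = 50.2 km

50.2 km


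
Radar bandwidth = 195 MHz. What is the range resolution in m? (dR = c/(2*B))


dR = 3e8 / (2 * 195000000.0) = 0.77 m

0.77 m


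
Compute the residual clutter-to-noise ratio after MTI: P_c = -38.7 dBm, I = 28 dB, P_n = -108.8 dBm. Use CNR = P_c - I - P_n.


CNR = -38.7 - 28 - (-108.8) = 42.1 dB

42.1 dB


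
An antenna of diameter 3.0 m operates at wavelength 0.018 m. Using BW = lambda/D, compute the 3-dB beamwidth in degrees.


BW_rad = 0.018 / 3.0 = 0.006
BW_deg = 0.34 degrees

0.34 degrees


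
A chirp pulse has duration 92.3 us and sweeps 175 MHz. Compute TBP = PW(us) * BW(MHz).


TBP = 92.3 * 175 = 16152.5

16152.5


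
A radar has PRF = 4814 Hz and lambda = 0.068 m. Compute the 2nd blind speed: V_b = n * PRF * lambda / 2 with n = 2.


V_blind = 2 * 4814 * 0.068 / 2 = 327.4 m/s

327.4 m/s


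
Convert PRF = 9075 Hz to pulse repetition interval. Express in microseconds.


PRI = 1/9075 = 0.0001101928 s = 110.2 us

110.2 us


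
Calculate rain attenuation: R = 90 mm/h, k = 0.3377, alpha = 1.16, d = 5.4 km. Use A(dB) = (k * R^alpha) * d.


gamma = 0.3377 * 90^1.16 = 62.438487 dB/km
A = 62.438487 * 5.4 = 337.17 dB

337.17 dB


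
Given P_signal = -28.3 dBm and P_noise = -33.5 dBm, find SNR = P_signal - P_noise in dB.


SNR = -28.3 - (-33.5) = 5.2 dB

5.2 dB


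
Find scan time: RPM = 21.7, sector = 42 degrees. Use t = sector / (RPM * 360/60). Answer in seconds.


t = 42 / (21.7 * 360) * 60 = 0.32 s

0.32 s


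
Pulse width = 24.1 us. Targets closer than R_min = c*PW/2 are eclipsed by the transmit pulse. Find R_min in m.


R_min = 3e8 * 24.1e-6 / 2 = 3615.0 m

3615.0 m


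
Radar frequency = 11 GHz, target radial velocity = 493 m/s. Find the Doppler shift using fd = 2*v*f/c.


fd = 2 * 493 * 11000000000.0 / 3e8 = 36153.3 Hz

36153.3 Hz


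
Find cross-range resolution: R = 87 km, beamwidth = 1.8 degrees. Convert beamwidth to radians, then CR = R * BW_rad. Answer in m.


BW_rad = 0.031415927
CR = 87000 * 0.031415927 = 2733.2 m

2733.2 m


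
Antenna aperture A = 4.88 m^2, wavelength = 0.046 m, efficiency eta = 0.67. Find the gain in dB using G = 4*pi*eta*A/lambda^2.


G_linear = 4*pi*0.67*4.88/0.046^2 = 19417.3
G_dB = 10*log10(19417.3) = 42.9 dB

42.9 dB


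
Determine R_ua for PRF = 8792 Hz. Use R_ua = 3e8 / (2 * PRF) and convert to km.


R_ua = 3e8 / (2 * 8792) = 17061.0 m = 17.1 km

17.1 km


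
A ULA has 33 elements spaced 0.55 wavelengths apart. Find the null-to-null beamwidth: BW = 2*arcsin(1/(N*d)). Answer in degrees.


1/(N*d) = 1/(33*0.55) = 0.055096
BW = 2*arcsin(0.055096) = 6.3 degrees

6.3 degrees


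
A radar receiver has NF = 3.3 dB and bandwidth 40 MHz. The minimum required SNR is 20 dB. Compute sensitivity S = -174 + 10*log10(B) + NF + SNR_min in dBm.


10*log10(40000000.0) = 76.02
S = -174 + 76.02 + 3.3 + 20 = -74.7 dBm

-74.7 dBm


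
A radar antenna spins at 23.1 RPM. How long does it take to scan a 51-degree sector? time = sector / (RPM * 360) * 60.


t = 51 / (23.1 * 360) * 60 = 0.37 s

0.37 s


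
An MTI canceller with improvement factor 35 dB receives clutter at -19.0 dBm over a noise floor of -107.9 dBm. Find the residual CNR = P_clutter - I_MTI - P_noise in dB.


CNR = -19.0 - 35 - (-107.9) = 53.9 dB

53.9 dB


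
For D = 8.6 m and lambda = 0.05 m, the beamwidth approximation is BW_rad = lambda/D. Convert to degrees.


BW_rad = 0.05 / 8.6 = 0.005814
BW_deg = 0.33 degrees

0.33 degrees


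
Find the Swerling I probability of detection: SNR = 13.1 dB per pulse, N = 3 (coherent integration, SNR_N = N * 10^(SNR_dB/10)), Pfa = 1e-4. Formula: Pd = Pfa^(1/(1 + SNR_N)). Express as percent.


SNR_lin = 10^(13.1/10) = 20.41738
SNR_N = 3 * 20.41738 = 61.25214
1/(1 + SNR_N) = 1/62.25214 = 0.0160637
Pd = (1e-4)^0.0160637 = 0.86247
Pd = 86.2%

86.2%


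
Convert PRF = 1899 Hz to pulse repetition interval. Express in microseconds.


PRI = 1/1899 = 0.0005265929 s = 526.6 us

526.6 us


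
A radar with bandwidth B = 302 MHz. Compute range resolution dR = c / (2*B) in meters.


dR = 3e8 / (2 * 302000000.0) = 0.5 m

0.5 m


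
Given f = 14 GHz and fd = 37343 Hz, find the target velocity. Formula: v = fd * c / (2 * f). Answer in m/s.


v = 37343 * 3e8 / (2 * 14000000000.0) = 400.1 m/s

400.1 m/s


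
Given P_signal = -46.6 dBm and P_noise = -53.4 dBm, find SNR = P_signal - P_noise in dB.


SNR = -46.6 - (-53.4) = 6.8 dB

6.8 dB


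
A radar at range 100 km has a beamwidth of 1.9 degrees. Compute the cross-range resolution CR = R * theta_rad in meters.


BW_rad = 0.033161256
CR = 100000 * 0.033161256 = 3316.1 m

3316.1 m


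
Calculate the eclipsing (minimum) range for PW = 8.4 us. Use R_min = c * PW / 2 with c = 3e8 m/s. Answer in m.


R_min = 3e8 * 8.4e-6 / 2 = 1260.0 m

1260.0 m


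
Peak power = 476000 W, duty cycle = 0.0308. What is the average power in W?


P_avg = 476000 * 0.0308 = 14660.8 W

14660.8 W


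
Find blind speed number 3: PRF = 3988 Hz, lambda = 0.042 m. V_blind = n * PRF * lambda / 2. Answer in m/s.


V_blind = 3 * 3988 * 0.042 / 2 = 251.2 m/s

251.2 m/s


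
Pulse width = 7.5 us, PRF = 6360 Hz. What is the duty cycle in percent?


DC = 7.5e-6 * 6360 * 100 = 4.77%

4.77%


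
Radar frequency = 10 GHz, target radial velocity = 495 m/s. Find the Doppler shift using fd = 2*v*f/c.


fd = 2 * 495 * 10000000000.0 / 3e8 = 33000.0 Hz

33000.0 Hz


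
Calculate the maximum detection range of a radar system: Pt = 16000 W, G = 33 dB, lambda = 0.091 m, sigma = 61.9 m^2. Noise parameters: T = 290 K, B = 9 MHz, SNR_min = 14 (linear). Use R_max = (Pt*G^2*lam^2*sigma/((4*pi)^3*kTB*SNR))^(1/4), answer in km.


G_lin = 10^(33/10) = 1995.262315
R^4 = 16000 * 1995.262315^2 * 0.091^2 * 61.9 / ((4*pi)^3 * 1.38e-23 * 290 * 9000000.0 * 14)
R^4 = 3.26299e19 m^4
R_max = (3.26299e19)^(1/4) = 75579.5 m = 75.6 km

75.6 km


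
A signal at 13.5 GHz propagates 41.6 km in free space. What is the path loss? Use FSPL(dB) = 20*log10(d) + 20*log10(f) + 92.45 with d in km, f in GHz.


20*log10(41.6) = 32.38
20*log10(13.5) = 22.61
FSPL = 147.4 dB

147.4 dB


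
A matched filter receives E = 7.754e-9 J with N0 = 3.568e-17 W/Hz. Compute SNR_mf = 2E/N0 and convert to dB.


SNR_lin = 2 * 7.754e-9 / 3.568e-17 = 4.346e8
SNR_dB = 10*log10(4.346e8) = 86.4 dB

86.4 dB


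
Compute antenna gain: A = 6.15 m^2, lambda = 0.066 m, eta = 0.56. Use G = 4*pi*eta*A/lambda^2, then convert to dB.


G_linear = 4*pi*0.56*6.15/0.066^2 = 9935.39
G_dB = 10*log10(9935.39) = 40.0 dB

40.0 dB


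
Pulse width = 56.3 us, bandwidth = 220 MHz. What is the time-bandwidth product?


TBP = 56.3 * 220 = 12386.0

12386.0


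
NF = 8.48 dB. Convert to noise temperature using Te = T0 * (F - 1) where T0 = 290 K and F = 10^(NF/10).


NF_lin = 10^(8.48/10) = 7.046931
Te = 290 * (7.046931 - 1) = 1753.6 K

1753.6 K


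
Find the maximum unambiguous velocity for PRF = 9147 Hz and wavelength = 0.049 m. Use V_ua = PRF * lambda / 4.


V_ua = 9147 * 0.049 / 4 = 112.1 m/s

112.1 m/s


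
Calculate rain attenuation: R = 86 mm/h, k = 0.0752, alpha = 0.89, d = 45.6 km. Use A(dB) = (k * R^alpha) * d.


gamma = 0.0752 * 86^0.89 = 3.962064 dB/km
A = 3.962064 * 45.6 = 180.67 dB

180.67 dB


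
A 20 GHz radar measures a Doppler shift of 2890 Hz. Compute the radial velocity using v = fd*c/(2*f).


v = 2890 * 3e8 / (2 * 20000000000.0) = 21.7 m/s

21.7 m/s


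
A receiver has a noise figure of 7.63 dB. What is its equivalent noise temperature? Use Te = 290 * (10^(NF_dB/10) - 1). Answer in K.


NF_lin = 10^(7.63/10) = 5.794287
Te = 290 * (5.794287 - 1) = 1390.3 K

1390.3 K


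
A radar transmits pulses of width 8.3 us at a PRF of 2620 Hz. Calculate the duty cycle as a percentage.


DC = 8.3e-6 * 2620 * 100 = 2.17%

2.17%


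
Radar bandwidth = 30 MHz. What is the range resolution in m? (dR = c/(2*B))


dR = 3e8 / (2 * 30000000.0) = 5.0 m

5.0 m


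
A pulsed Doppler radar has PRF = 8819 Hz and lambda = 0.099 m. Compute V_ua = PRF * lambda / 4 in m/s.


V_ua = 8819 * 0.099 / 4 = 218.3 m/s

218.3 m/s


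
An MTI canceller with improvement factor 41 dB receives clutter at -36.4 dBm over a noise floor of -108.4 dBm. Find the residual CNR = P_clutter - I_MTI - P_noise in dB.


CNR = -36.4 - 41 - (-108.4) = 31.0 dB

31.0 dB


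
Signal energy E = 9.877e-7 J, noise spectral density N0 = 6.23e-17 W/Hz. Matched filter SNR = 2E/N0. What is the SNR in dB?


SNR_lin = 2 * 9.877e-7 / 6.23e-17 = 3.171e10
SNR_dB = 10*log10(3.171e10) = 105.0 dB

105.0 dB


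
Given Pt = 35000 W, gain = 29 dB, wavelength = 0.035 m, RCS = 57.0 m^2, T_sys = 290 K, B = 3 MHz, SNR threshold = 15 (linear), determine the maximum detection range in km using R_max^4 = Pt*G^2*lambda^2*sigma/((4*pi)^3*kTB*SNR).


G_lin = 10^(29/10) = 794.328235
R^4 = 35000 * 794.328235^2 * 0.035^2 * 57.0 / ((4*pi)^3 * 1.38e-23 * 290 * 3000000.0 * 15)
R^4 = 4.31479e18 m^4
R_max = (4.31479e18)^(1/4) = 45576.4 m = 45.6 km

45.6 km


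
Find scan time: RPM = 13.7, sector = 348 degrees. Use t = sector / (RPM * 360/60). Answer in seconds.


t = 348 / (13.7 * 360) * 60 = 4.23 s

4.23 s


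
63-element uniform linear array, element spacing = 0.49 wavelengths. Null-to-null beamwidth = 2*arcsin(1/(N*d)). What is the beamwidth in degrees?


1/(N*d) = 1/(63*0.49) = 0.032394
BW = 2*arcsin(0.032394) = 3.7 degrees

3.7 degrees


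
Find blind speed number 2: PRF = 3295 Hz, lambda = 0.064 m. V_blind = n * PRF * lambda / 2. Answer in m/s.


V_blind = 2 * 3295 * 0.064 / 2 = 210.9 m/s

210.9 m/s
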